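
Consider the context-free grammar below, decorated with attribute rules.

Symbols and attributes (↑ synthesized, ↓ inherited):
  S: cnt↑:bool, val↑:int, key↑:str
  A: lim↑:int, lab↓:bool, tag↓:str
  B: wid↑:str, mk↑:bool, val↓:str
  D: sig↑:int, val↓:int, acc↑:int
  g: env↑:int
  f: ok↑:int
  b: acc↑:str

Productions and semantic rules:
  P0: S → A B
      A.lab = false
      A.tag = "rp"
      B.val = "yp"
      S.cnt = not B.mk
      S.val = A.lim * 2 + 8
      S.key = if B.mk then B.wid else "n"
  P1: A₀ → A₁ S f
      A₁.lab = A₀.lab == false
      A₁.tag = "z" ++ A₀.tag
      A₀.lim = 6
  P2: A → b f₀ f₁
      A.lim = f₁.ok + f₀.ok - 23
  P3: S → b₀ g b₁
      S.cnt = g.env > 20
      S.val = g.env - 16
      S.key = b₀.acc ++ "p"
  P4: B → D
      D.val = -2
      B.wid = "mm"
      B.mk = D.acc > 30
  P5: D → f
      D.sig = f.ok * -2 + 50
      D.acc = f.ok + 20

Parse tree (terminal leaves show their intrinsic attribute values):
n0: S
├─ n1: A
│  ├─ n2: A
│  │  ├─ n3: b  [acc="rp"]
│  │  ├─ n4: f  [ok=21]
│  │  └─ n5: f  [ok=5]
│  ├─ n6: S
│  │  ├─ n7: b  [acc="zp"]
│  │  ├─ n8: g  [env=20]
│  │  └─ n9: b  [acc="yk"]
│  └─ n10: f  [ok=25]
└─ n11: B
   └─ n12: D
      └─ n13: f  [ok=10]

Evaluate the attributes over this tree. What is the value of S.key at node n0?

1. n1.lab = false  [false]
2. n1.tag = "rp"  ["rp"]
3. n2.lab = true  [A₀.lab == false]
4. n2.tag = "zrp"  ["z" ++ A₀.tag]
5. n3.acc = "rp"  [terminal]
6. n4.ok = 21  [terminal]
7. n5.ok = 5  [terminal]
8. n2.lim = 3  [f₁.ok + f₀.ok - 23]
9. n7.acc = "zp"  [terminal]
10. n8.env = 20  [terminal]
11. n9.acc = "yk"  [terminal]
12. n6.cnt = false  [g.env > 20]
13. n6.val = 4  [g.env - 16]
14. n6.key = "zpp"  [b₀.acc ++ "p"]
15. n10.ok = 25  [terminal]
16. n1.lim = 6  [6]
17. n11.val = "yp"  ["yp"]
18. n12.val = -2  [-2]
19. n13.ok = 10  [terminal]
20. n12.sig = 30  [f.ok * -2 + 50]
21. n12.acc = 30  [f.ok + 20]
22. n11.wid = "mm"  ["mm"]
23. n11.mk = false  [D.acc > 30]
24. n0.cnt = true  [not B.mk]
25. n0.val = 20  [A.lim * 2 + 8]
26. n0.key = "n"  [if B.mk then B.wid else "n"]

"n"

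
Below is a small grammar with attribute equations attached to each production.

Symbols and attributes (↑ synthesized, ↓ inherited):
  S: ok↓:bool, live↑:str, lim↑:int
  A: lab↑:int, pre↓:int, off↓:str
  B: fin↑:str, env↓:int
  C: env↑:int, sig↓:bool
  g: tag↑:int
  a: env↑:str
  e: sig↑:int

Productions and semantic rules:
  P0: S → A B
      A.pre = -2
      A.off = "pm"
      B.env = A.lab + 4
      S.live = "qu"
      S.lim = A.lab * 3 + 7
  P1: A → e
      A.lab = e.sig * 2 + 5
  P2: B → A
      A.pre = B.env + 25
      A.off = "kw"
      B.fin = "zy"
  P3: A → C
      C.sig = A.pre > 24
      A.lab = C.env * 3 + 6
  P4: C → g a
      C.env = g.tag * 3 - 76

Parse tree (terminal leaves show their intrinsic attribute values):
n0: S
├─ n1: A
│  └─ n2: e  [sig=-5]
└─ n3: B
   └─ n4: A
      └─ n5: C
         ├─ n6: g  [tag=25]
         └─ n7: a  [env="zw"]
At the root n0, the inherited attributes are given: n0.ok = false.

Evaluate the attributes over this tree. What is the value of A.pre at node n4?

1. n0.ok = false  [given at root]
2. n1.pre = -2  [-2]
3. n1.off = "pm"  ["pm"]
4. n2.sig = -5  [terminal]
5. n1.lab = -5  [e.sig * 2 + 5]
6. n3.env = -1  [A.lab + 4]
7. n4.pre = 24  [B.env + 25]
8. n4.off = "kw"  ["kw"]
9. n5.sig = false  [A.pre > 24]
10. n6.tag = 25  [terminal]
11. n7.env = "zw"  [terminal]
12. n5.env = -1  [g.tag * 3 - 76]
13. n4.lab = 3  [C.env * 3 + 6]
14. n3.fin = "zy"  ["zy"]
15. n0.live = "qu"  ["qu"]
16. n0.lim = -8  [A.lab * 3 + 7]

24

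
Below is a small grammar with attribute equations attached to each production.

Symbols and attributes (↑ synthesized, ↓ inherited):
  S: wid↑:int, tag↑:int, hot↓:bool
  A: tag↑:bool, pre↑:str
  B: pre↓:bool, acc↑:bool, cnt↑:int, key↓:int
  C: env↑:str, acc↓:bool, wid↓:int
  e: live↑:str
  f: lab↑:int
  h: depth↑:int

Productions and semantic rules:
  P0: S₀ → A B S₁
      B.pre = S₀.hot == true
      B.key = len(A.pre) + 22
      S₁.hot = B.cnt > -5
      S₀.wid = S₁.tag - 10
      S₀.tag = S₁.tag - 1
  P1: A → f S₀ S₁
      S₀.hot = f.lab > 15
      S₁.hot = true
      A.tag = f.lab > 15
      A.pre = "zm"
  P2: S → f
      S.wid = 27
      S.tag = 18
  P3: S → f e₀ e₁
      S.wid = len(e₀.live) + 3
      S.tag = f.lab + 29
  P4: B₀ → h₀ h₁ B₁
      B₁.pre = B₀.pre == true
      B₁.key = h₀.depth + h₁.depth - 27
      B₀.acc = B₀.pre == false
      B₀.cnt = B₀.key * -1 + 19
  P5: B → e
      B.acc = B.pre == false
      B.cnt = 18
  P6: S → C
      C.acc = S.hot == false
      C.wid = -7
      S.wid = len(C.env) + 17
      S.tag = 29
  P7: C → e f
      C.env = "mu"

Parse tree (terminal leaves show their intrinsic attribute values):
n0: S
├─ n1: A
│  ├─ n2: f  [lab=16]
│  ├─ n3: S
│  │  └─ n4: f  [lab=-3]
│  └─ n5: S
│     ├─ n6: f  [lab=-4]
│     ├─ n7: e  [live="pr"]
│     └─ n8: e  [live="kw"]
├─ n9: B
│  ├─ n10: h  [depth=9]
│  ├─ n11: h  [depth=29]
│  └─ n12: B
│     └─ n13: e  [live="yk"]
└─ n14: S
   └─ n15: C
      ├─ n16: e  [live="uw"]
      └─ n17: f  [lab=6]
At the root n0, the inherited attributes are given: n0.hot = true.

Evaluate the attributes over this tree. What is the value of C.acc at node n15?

true

1. n0.hot = true  [given at root]
2. n2.lab = 16  [terminal]
3. n3.hot = true  [f.lab > 15]
4. n4.lab = -3  [terminal]
5. n3.wid = 27  [27]
6. n3.tag = 18  [18]
7. n5.hot = true  [true]
8. n6.lab = -4  [terminal]
9. n7.live = "pr"  [terminal]
10. n8.live = "kw"  [terminal]
11. n5.wid = 5  [len(e₀.live) + 3]
12. n5.tag = 25  [f.lab + 29]
13. n1.tag = true  [f.lab > 15]
14. n1.pre = "zm"  ["zm"]
15. n9.pre = true  [S₀.hot == true]
16. n9.key = 24  [len(A.pre) + 22]
17. n10.depth = 9  [terminal]
18. n11.depth = 29  [terminal]
19. n12.pre = true  [B₀.pre == true]
20. n12.key = 11  [h₀.depth + h₁.depth - 27]
21. n13.live = "yk"  [terminal]
22. n12.acc = false  [B.pre == false]
23. n12.cnt = 18  [18]
24. n9.acc = false  [B₀.pre == false]
25. n9.cnt = -5  [B₀.key * -1 + 19]
26. n14.hot = false  [B.cnt > -5]
27. n15.acc = true  [S.hot == false]
28. n15.wid = -7  [-7]
29. n16.live = "uw"  [terminal]
30. n17.lab = 6  [terminal]
31. n15.env = "mu"  ["mu"]
32. n14.wid = 19  [len(C.env) + 17]
33. n14.tag = 29  [29]
34. n0.wid = 19  [S₁.tag - 10]
35. n0.tag = 28  [S₁.tag - 1]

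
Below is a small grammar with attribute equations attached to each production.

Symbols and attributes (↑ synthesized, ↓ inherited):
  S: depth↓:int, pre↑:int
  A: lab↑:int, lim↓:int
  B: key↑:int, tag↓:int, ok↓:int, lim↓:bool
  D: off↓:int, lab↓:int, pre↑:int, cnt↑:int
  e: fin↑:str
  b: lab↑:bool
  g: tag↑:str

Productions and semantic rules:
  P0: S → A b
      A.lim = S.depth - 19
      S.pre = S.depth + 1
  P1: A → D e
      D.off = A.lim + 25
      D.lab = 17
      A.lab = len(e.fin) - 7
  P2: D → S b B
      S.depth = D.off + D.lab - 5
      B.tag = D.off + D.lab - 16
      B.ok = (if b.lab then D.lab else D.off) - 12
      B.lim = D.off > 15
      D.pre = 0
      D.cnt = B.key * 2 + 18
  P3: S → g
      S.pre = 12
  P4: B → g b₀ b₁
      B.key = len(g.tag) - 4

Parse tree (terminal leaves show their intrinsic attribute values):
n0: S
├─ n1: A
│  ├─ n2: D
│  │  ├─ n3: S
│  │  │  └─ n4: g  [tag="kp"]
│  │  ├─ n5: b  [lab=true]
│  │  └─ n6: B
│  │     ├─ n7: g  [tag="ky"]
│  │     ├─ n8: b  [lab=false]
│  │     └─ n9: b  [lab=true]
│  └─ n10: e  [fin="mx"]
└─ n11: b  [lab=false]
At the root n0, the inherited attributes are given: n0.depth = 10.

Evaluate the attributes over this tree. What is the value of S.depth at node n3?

28

1. n0.depth = 10  [given at root]
2. n1.lim = -9  [S.depth - 19]
3. n2.off = 16  [A.lim + 25]
4. n2.lab = 17  [17]
5. n3.depth = 28  [D.off + D.lab - 5]
6. n4.tag = "kp"  [terminal]
7. n3.pre = 12  [12]
8. n5.lab = true  [terminal]
9. n6.tag = 17  [D.off + D.lab - 16]
10. n6.ok = 5  [(if b.lab then D.lab else D.off) - 12]
11. n6.lim = true  [D.off > 15]
12. n7.tag = "ky"  [terminal]
13. n8.lab = false  [terminal]
14. n9.lab = true  [terminal]
15. n6.key = -2  [len(g.tag) - 4]
16. n2.pre = 0  [0]
17. n2.cnt = 14  [B.key * 2 + 18]
18. n10.fin = "mx"  [terminal]
19. n1.lab = -5  [len(e.fin) - 7]
20. n11.lab = false  [terminal]
21. n0.pre = 11  [S.depth + 1]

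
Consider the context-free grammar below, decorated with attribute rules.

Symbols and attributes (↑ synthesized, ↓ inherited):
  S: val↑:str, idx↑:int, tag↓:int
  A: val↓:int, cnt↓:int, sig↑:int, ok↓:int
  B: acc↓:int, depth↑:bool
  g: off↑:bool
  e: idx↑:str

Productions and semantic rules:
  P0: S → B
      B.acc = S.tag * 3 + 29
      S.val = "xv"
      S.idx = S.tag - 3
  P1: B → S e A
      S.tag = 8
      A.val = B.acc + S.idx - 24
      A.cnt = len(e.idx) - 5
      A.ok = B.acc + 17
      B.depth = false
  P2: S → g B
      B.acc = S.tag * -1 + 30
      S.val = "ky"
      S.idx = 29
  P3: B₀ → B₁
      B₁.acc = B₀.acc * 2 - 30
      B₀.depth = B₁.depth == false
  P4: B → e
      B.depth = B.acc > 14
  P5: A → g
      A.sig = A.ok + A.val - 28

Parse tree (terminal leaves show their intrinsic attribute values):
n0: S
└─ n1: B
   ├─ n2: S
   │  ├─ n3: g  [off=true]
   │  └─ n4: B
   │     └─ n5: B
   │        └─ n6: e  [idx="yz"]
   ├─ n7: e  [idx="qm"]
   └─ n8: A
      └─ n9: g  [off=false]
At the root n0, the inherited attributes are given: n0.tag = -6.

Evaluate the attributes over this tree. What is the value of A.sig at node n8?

1. n0.tag = -6  [given at root]
2. n1.acc = 11  [S.tag * 3 + 29]
3. n2.tag = 8  [8]
4. n3.off = true  [terminal]
5. n4.acc = 22  [S.tag * -1 + 30]
6. n5.acc = 14  [B₀.acc * 2 - 30]
7. n6.idx = "yz"  [terminal]
8. n5.depth = false  [B.acc > 14]
9. n4.depth = true  [B₁.depth == false]
10. n2.val = "ky"  ["ky"]
11. n2.idx = 29  [29]
12. n7.idx = "qm"  [terminal]
13. n8.val = 16  [B.acc + S.idx - 24]
14. n8.cnt = -3  [len(e.idx) - 5]
15. n8.ok = 28  [B.acc + 17]
16. n9.off = false  [terminal]
17. n8.sig = 16  [A.ok + A.val - 28]
18. n1.depth = false  [false]
19. n0.val = "xv"  ["xv"]
20. n0.idx = -9  [S.tag - 3]

16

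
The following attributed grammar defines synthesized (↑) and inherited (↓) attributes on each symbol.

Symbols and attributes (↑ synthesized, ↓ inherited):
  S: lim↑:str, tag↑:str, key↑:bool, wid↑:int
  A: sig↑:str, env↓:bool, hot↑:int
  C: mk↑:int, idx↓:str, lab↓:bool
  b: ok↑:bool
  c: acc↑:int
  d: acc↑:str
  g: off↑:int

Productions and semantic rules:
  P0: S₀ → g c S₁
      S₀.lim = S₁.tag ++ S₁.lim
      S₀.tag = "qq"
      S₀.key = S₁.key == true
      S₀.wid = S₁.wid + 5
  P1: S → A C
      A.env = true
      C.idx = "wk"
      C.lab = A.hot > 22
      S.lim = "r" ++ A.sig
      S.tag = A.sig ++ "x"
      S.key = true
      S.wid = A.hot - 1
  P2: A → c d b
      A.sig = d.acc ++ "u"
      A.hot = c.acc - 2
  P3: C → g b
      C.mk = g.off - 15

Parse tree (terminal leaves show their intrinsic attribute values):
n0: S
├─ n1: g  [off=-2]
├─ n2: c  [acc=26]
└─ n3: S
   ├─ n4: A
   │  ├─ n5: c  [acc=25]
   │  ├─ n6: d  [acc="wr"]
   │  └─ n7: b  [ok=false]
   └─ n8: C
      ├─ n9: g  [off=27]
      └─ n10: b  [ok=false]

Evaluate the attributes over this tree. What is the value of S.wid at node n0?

1. n1.off = -2  [terminal]
2. n2.acc = 26  [terminal]
3. n4.env = true  [true]
4. n5.acc = 25  [terminal]
5. n6.acc = "wr"  [terminal]
6. n7.ok = false  [terminal]
7. n4.sig = "wru"  [d.acc ++ "u"]
8. n4.hot = 23  [c.acc - 2]
9. n8.idx = "wk"  ["wk"]
10. n8.lab = true  [A.hot > 22]
11. n9.off = 27  [terminal]
12. n10.ok = false  [terminal]
13. n8.mk = 12  [g.off - 15]
14. n3.lim = "rwru"  ["r" ++ A.sig]
15. n3.tag = "wrux"  [A.sig ++ "x"]
16. n3.key = true  [true]
17. n3.wid = 22  [A.hot - 1]
18. n0.lim = "wruxrwru"  [S₁.tag ++ S₁.lim]
19. n0.tag = "qq"  ["qq"]
20. n0.key = true  [S₁.key == true]
21. n0.wid = 27  [S₁.wid + 5]

27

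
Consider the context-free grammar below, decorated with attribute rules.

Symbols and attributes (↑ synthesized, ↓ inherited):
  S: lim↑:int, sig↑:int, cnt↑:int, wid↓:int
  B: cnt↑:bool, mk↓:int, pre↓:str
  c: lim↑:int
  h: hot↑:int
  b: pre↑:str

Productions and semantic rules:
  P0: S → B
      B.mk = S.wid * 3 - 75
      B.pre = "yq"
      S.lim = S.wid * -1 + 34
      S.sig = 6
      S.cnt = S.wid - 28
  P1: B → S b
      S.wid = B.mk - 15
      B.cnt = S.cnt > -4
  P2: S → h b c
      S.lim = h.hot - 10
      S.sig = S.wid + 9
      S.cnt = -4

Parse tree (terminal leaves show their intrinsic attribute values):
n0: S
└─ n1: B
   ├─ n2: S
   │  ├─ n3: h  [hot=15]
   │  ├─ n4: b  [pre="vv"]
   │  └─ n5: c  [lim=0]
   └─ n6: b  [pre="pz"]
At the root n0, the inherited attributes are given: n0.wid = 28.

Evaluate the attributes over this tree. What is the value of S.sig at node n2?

3

1. n0.wid = 28  [given at root]
2. n1.mk = 9  [S.wid * 3 - 75]
3. n1.pre = "yq"  ["yq"]
4. n2.wid = -6  [B.mk - 15]
5. n3.hot = 15  [terminal]
6. n4.pre = "vv"  [terminal]
7. n5.lim = 0  [terminal]
8. n2.lim = 5  [h.hot - 10]
9. n2.sig = 3  [S.wid + 9]
10. n2.cnt = -4  [-4]
11. n6.pre = "pz"  [terminal]
12. n1.cnt = false  [S.cnt > -4]
13. n0.lim = 6  [S.wid * -1 + 34]
14. n0.sig = 6  [6]
15. n0.cnt = 0  [S.wid - 28]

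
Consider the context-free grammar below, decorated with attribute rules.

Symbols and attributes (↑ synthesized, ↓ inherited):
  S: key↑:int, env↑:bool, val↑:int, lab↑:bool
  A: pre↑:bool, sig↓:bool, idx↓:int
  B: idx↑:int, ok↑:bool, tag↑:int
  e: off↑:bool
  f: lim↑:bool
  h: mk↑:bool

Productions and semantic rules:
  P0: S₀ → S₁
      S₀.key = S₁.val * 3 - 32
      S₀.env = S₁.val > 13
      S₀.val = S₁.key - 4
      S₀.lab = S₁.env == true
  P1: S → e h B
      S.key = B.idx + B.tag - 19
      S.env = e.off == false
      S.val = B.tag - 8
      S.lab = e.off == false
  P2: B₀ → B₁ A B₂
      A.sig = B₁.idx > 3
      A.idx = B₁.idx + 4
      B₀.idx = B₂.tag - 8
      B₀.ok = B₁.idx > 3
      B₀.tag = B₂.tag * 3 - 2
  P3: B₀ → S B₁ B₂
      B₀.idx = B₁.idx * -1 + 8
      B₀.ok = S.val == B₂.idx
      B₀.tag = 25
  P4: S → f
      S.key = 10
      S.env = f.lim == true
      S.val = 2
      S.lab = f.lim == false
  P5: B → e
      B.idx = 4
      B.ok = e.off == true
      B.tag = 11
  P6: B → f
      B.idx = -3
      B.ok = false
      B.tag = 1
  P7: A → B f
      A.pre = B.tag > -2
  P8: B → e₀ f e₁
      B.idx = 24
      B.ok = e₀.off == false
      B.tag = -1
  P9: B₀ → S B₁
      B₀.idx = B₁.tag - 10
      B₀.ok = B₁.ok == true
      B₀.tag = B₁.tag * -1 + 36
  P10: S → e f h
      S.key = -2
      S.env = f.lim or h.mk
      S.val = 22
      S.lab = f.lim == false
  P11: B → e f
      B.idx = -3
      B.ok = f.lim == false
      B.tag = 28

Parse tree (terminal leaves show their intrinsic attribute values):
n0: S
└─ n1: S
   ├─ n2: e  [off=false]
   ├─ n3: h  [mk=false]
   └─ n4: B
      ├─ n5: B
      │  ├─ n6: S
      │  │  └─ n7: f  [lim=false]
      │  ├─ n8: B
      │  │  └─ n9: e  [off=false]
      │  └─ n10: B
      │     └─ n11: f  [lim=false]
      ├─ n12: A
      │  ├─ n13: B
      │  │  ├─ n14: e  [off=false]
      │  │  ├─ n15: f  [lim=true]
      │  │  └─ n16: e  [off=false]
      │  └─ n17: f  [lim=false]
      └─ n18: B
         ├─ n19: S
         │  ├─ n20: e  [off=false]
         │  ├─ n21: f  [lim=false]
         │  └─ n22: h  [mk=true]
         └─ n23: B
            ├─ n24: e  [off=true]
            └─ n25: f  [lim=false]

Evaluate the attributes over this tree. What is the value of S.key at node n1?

1. n2.off = false  [terminal]
2. n3.mk = false  [terminal]
3. n7.lim = false  [terminal]
4. n6.key = 10  [10]
5. n6.env = false  [f.lim == true]
6. n6.val = 2  [2]
7. n6.lab = true  [f.lim == false]
8. n9.off = false  [terminal]
9. n8.idx = 4  [4]
10. n8.ok = false  [e.off == true]
11. n8.tag = 11  [11]
12. n11.lim = false  [terminal]
13. n10.idx = -3  [-3]
14. n10.ok = false  [false]
15. n10.tag = 1  [1]
16. n5.idx = 4  [B₁.idx * -1 + 8]
17. n5.ok = false  [S.val == B₂.idx]
18. n5.tag = 25  [25]
19. n12.sig = true  [B₁.idx > 3]
20. n12.idx = 8  [B₁.idx + 4]
21. n14.off = false  [terminal]
22. n15.lim = true  [terminal]
23. n16.off = false  [terminal]
24. n13.idx = 24  [24]
25. n13.ok = true  [e₀.off == false]
26. n13.tag = -1  [-1]
27. n17.lim = false  [terminal]
28. n12.pre = true  [B.tag > -2]
29. n20.off = false  [terminal]
30. n21.lim = false  [terminal]
31. n22.mk = true  [terminal]
32. n19.key = -2  [-2]
33. n19.env = true  [f.lim or h.mk]
34. n19.val = 22  [22]
35. n19.lab = true  [f.lim == false]
36. n24.off = true  [terminal]
37. n25.lim = false  [terminal]
38. n23.idx = -3  [-3]
39. n23.ok = true  [f.lim == false]
40. n23.tag = 28  [28]
41. n18.idx = 18  [B₁.tag - 10]
42. n18.ok = true  [B₁.ok == true]
43. n18.tag = 8  [B₁.tag * -1 + 36]
44. n4.idx = 0  [B₂.tag - 8]
45. n4.ok = true  [B₁.idx > 3]
46. n4.tag = 22  [B₂.tag * 3 - 2]
47. n1.key = 3  [B.idx + B.tag - 19]
48. n1.env = true  [e.off == false]
49. n1.val = 14  [B.tag - 8]
50. n1.lab = true  [e.off == false]
51. n0.key = 10  [S₁.val * 3 - 32]
52. n0.env = true  [S₁.val > 13]
53. n0.val = -1  [S₁.key - 4]
54. n0.lab = true  [S₁.env == true]

3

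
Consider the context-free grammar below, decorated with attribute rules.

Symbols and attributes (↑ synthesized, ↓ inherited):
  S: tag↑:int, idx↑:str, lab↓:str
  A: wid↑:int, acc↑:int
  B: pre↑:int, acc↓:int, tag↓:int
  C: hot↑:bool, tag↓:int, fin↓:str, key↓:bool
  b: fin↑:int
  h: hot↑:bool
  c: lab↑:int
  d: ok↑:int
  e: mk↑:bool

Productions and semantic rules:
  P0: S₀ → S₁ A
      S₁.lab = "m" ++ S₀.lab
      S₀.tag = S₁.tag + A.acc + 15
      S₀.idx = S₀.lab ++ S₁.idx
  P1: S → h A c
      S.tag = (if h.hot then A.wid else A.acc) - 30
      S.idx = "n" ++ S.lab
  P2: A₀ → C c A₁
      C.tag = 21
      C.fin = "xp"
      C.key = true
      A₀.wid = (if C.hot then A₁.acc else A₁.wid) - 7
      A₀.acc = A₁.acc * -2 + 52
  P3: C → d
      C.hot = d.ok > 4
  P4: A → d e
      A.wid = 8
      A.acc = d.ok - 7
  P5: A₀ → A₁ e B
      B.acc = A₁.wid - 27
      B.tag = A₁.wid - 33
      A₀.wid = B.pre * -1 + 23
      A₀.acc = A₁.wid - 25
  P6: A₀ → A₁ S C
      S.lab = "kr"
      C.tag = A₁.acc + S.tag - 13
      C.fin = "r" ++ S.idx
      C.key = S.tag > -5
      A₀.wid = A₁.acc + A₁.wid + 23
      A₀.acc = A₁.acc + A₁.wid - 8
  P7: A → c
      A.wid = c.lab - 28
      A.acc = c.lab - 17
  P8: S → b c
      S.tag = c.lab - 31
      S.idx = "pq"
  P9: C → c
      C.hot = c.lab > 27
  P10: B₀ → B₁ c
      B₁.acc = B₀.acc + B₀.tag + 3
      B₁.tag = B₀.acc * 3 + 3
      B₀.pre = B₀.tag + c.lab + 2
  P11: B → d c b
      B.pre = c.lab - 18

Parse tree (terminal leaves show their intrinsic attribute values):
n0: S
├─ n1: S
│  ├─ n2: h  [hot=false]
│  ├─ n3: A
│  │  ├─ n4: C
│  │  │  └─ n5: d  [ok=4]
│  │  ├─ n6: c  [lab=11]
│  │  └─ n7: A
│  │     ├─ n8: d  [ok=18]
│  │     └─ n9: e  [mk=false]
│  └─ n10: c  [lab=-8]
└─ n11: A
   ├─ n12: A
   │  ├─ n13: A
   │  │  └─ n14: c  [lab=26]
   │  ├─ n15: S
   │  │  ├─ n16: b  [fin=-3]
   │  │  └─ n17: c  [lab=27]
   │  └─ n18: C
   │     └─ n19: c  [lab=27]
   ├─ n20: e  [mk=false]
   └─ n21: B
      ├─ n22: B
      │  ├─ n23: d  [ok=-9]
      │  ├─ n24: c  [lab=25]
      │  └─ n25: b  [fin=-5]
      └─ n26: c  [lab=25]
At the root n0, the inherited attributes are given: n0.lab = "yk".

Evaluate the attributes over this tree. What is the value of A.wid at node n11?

-1

1. n0.lab = "yk"  [given at root]
2. n1.lab = "myk"  ["m" ++ S₀.lab]
3. n2.hot = false  [terminal]
4. n4.tag = 21  [21]
5. n4.fin = "xp"  ["xp"]
6. n4.key = true  [true]
7. n5.ok = 4  [terminal]
8. n4.hot = false  [d.ok > 4]
9. n6.lab = 11  [terminal]
10. n8.ok = 18  [terminal]
11. n9.mk = false  [terminal]
12. n7.wid = 8  [8]
13. n7.acc = 11  [d.ok - 7]
14. n3.wid = 1  [(if C.hot then A₁.acc else A₁.wid) - 7]
15. n3.acc = 30  [A₁.acc * -2 + 52]
16. n10.lab = -8  [terminal]
17. n1.tag = 0  [(if h.hot then A.wid else A.acc) - 30]
18. n1.idx = "nmyk"  ["n" ++ S.lab]
19. n14.lab = 26  [terminal]
20. n13.wid = -2  [c.lab - 28]
21. n13.acc = 9  [c.lab - 17]
22. n15.lab = "kr"  ["kr"]
23. n16.fin = -3  [terminal]
24. n17.lab = 27  [terminal]
25. n15.tag = -4  [c.lab - 31]
26. n15.idx = "pq"  ["pq"]
27. n18.tag = -8  [A₁.acc + S.tag - 13]
28. n18.fin = "rpq"  ["r" ++ S.idx]
29. n18.key = true  [S.tag > -5]
30. n19.lab = 27  [terminal]
31. n18.hot = false  [c.lab > 27]
32. n12.wid = 30  [A₁.acc + A₁.wid + 23]
33. n12.acc = -1  [A₁.acc + A₁.wid - 8]
34. n20.mk = false  [terminal]
35. n21.acc = 3  [A₁.wid - 27]
36. n21.tag = -3  [A₁.wid - 33]
37. n22.acc = 3  [B₀.acc + B₀.tag + 3]
38. n22.tag = 12  [B₀.acc * 3 + 3]
39. n23.ok = -9  [terminal]
40. n24.lab = 25  [terminal]
41. n25.fin = -5  [terminal]
42. n22.pre = 7  [c.lab - 18]
43. n26.lab = 25  [terminal]
44. n21.pre = 24  [B₀.tag + c.lab + 2]
45. n11.wid = -1  [B.pre * -1 + 23]
46. n11.acc = 5  [A₁.wid - 25]
47. n0.tag = 20  [S₁.tag + A.acc + 15]
48. n0.idx = "yknmyk"  [S₀.lab ++ S₁.idx]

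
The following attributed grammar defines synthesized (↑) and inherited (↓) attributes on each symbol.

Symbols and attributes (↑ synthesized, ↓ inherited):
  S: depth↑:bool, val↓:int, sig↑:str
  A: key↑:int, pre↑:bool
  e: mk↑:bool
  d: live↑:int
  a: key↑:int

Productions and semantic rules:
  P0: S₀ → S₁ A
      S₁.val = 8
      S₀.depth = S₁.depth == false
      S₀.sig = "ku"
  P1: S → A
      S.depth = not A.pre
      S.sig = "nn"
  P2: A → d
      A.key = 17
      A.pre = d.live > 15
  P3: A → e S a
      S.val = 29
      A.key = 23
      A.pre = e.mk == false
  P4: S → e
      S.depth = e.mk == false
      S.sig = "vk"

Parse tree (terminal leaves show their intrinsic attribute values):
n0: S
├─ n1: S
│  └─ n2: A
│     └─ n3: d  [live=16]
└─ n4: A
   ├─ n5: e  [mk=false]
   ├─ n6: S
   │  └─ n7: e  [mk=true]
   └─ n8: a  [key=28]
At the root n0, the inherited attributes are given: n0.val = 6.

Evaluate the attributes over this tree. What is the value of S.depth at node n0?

1. n0.val = 6  [given at root]
2. n1.val = 8  [8]
3. n3.live = 16  [terminal]
4. n2.key = 17  [17]
5. n2.pre = true  [d.live > 15]
6. n1.depth = false  [not A.pre]
7. n1.sig = "nn"  ["nn"]
8. n5.mk = false  [terminal]
9. n6.val = 29  [29]
10. n7.mk = true  [terminal]
11. n6.depth = false  [e.mk == false]
12. n6.sig = "vk"  ["vk"]
13. n8.key = 28  [terminal]
14. n4.key = 23  [23]
15. n4.pre = true  [e.mk == false]
16. n0.depth = true  [S₁.depth == false]
17. n0.sig = "ku"  ["ku"]

true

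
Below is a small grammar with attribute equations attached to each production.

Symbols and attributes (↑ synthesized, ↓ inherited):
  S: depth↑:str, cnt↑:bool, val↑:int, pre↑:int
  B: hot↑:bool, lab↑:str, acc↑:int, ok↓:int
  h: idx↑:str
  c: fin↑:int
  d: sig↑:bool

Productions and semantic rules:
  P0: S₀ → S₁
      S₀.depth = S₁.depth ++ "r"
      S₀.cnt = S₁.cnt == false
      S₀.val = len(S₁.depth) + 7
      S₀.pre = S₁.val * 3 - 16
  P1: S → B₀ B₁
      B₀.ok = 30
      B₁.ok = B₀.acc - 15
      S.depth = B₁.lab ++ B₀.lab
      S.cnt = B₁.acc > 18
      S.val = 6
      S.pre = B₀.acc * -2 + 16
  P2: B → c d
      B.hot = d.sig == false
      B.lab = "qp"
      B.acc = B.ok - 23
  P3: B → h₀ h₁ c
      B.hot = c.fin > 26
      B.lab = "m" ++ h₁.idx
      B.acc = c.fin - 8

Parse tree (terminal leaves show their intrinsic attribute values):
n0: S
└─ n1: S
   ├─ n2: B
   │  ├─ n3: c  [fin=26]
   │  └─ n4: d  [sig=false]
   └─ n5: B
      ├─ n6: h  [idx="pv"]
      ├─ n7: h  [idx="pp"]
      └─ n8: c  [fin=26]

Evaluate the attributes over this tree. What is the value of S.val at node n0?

12

1. n2.ok = 30  [30]
2. n3.fin = 26  [terminal]
3. n4.sig = false  [terminal]
4. n2.hot = true  [d.sig == false]
5. n2.lab = "qp"  ["qp"]
6. n2.acc = 7  [B.ok - 23]
7. n5.ok = -8  [B₀.acc - 15]
8. n6.idx = "pv"  [terminal]
9. n7.idx = "pp"  [terminal]
10. n8.fin = 26  [terminal]
11. n5.hot = false  [c.fin > 26]
12. n5.lab = "mpp"  ["m" ++ h₁.idx]
13. n5.acc = 18  [c.fin - 8]
14. n1.depth = "mppqp"  [B₁.lab ++ B₀.lab]
15. n1.cnt = false  [B₁.acc > 18]
16. n1.val = 6  [6]
17. n1.pre = 2  [B₀.acc * -2 + 16]
18. n0.depth = "mppqpr"  [S₁.depth ++ "r"]
19. n0.cnt = true  [S₁.cnt == false]
20. n0.val = 12  [len(S₁.depth) + 7]
21. n0.pre = 2  [S₁.val * 3 - 16]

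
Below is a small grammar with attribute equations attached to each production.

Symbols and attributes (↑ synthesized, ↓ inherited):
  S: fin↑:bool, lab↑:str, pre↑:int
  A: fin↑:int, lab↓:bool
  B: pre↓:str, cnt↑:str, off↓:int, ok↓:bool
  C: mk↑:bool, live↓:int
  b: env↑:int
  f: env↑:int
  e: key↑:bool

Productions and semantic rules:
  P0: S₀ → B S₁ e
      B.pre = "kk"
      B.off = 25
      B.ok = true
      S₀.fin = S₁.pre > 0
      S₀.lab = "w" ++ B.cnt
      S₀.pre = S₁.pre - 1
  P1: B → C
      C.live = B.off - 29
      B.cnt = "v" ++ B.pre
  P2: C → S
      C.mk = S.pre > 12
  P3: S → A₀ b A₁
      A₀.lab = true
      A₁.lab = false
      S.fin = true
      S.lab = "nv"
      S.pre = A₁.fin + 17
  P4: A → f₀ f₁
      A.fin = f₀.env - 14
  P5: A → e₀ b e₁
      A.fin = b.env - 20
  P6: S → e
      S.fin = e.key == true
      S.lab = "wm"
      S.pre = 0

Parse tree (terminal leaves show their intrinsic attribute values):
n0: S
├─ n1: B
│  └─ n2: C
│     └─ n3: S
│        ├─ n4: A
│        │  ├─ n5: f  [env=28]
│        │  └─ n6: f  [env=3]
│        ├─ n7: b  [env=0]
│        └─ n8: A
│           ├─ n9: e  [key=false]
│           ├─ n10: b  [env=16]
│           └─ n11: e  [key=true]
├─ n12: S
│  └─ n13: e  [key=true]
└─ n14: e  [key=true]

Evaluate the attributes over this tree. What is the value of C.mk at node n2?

1. n1.pre = "kk"  ["kk"]
2. n1.off = 25  [25]
3. n1.ok = true  [true]
4. n2.live = -4  [B.off - 29]
5. n4.lab = true  [true]
6. n5.env = 28  [terminal]
7. n6.env = 3  [terminal]
8. n4.fin = 14  [f₀.env - 14]
9. n7.env = 0  [terminal]
10. n8.lab = false  [false]
11. n9.key = false  [terminal]
12. n10.env = 16  [terminal]
13. n11.key = true  [terminal]
14. n8.fin = -4  [b.env - 20]
15. n3.fin = true  [true]
16. n3.lab = "nv"  ["nv"]
17. n3.pre = 13  [A₁.fin + 17]
18. n2.mk = true  [S.pre > 12]
19. n1.cnt = "vkk"  ["v" ++ B.pre]
20. n13.key = true  [terminal]
21. n12.fin = true  [e.key == true]
22. n12.lab = "wm"  ["wm"]
23. n12.pre = 0  [0]
24. n14.key = true  [terminal]
25. n0.fin = false  [S₁.pre > 0]
26. n0.lab = "wvkk"  ["w" ++ B.cnt]
27. n0.pre = -1  [S₁.pre - 1]

true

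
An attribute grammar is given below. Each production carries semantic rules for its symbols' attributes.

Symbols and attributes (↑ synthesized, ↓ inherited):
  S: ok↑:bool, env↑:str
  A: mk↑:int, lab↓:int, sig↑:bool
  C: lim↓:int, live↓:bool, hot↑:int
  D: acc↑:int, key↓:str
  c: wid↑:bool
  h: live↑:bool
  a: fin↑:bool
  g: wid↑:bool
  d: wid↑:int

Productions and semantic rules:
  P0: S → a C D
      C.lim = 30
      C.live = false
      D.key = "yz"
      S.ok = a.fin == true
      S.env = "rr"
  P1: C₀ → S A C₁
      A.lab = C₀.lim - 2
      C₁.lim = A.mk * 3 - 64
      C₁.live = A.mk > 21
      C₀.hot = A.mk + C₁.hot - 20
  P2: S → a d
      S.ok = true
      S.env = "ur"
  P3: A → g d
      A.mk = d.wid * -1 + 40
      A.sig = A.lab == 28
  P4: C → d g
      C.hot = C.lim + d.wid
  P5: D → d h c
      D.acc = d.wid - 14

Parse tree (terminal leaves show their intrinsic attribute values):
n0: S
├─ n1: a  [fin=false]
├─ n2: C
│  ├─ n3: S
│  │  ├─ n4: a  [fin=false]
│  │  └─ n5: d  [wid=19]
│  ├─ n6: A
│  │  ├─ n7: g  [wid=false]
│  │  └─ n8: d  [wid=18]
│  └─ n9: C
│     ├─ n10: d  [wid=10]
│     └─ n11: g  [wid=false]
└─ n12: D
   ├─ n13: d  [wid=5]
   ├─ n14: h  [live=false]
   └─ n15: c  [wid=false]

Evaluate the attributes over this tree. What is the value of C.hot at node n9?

12

1. n1.fin = false  [terminal]
2. n2.lim = 30  [30]
3. n2.live = false  [false]
4. n4.fin = false  [terminal]
5. n5.wid = 19  [terminal]
6. n3.ok = true  [true]
7. n3.env = "ur"  ["ur"]
8. n6.lab = 28  [C₀.lim - 2]
9. n7.wid = false  [terminal]
10. n8.wid = 18  [terminal]
11. n6.mk = 22  [d.wid * -1 + 40]
12. n6.sig = true  [A.lab == 28]
13. n9.lim = 2  [A.mk * 3 - 64]
14. n9.live = true  [A.mk > 21]
15. n10.wid = 10  [terminal]
16. n11.wid = false  [terminal]
17. n9.hot = 12  [C.lim + d.wid]
18. n2.hot = 14  [A.mk + C₁.hot - 20]
19. n12.key = "yz"  ["yz"]
20. n13.wid = 5  [terminal]
21. n14.live = false  [terminal]
22. n15.wid = false  [terminal]
23. n12.acc = -9  [d.wid - 14]
24. n0.ok = false  [a.fin == true]
25. n0.env = "rr"  ["rr"]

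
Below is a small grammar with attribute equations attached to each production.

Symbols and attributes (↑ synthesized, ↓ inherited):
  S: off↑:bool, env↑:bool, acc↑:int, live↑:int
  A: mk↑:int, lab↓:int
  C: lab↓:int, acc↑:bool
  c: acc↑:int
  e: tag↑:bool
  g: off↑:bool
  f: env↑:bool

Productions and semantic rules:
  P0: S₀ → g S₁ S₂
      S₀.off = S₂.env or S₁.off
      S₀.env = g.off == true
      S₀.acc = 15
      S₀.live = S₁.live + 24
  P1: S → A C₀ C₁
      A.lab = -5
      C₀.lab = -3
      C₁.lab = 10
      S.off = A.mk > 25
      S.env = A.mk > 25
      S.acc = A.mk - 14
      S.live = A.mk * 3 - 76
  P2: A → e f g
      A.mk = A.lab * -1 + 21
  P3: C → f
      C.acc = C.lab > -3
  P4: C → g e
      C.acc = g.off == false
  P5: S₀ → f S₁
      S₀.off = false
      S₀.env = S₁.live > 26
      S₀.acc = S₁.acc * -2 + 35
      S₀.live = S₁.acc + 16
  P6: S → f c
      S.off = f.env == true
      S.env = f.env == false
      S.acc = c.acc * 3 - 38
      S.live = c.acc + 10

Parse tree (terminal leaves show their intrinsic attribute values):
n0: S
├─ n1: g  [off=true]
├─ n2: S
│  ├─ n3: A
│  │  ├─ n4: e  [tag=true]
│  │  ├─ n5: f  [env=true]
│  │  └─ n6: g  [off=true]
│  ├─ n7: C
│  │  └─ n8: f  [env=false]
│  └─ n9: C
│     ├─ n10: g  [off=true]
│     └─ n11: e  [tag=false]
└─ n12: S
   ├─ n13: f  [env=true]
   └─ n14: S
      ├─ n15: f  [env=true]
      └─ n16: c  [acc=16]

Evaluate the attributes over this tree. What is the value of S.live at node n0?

1. n1.off = true  [terminal]
2. n3.lab = -5  [-5]
3. n4.tag = true  [terminal]
4. n5.env = true  [terminal]
5. n6.off = true  [terminal]
6. n3.mk = 26  [A.lab * -1 + 21]
7. n7.lab = -3  [-3]
8. n8.env = false  [terminal]
9. n7.acc = false  [C.lab > -3]
10. n9.lab = 10  [10]
11. n10.off = true  [terminal]
12. n11.tag = false  [terminal]
13. n9.acc = false  [g.off == false]
14. n2.off = true  [A.mk > 25]
15. n2.env = true  [A.mk > 25]
16. n2.acc = 12  [A.mk - 14]
17. n2.live = 2  [A.mk * 3 - 76]
18. n13.env = true  [terminal]
19. n15.env = true  [terminal]
20. n16.acc = 16  [terminal]
21. n14.off = true  [f.env == true]
22. n14.env = false  [f.env == false]
23. n14.acc = 10  [c.acc * 3 - 38]
24. n14.live = 26  [c.acc + 10]
25. n12.off = false  [false]
26. n12.env = false  [S₁.live > 26]
27. n12.acc = 15  [S₁.acc * -2 + 35]
28. n12.live = 26  [S₁.acc + 16]
29. n0.off = true  [S₂.env or S₁.off]
30. n0.env = true  [g.off == true]
31. n0.acc = 15  [15]
32. n0.live = 26  [S₁.live + 24]

26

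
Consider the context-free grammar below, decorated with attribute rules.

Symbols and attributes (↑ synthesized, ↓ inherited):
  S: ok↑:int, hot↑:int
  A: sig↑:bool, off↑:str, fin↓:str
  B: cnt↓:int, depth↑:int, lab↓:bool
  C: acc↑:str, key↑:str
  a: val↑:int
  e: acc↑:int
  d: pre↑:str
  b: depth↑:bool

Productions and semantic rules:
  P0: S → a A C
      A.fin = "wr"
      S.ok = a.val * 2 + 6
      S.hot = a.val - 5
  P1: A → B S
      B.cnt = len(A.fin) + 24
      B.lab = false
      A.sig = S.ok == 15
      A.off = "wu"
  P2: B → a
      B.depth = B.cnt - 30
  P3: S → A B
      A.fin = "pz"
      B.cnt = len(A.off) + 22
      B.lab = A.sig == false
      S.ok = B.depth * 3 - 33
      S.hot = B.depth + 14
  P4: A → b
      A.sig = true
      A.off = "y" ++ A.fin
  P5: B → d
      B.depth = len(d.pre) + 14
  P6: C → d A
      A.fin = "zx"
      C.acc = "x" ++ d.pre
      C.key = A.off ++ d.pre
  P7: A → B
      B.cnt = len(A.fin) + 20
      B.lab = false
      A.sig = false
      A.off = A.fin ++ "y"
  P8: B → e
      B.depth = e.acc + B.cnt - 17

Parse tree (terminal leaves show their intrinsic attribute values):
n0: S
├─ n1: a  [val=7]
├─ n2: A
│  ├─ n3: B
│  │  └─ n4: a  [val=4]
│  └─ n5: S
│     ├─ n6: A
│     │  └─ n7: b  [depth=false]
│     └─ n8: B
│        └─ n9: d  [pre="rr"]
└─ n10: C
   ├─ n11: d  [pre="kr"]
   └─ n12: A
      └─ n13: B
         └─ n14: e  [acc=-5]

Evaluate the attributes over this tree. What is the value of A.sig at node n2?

1. n1.val = 7  [terminal]
2. n2.fin = "wr"  ["wr"]
3. n3.cnt = 26  [len(A.fin) + 24]
4. n3.lab = false  [false]
5. n4.val = 4  [terminal]
6. n3.depth = -4  [B.cnt - 30]
7. n6.fin = "pz"  ["pz"]
8. n7.depth = false  [terminal]
9. n6.sig = true  [true]
10. n6.off = "ypz"  ["y" ++ A.fin]
11. n8.cnt = 25  [len(A.off) + 22]
12. n8.lab = false  [A.sig == false]
13. n9.pre = "rr"  [terminal]
14. n8.depth = 16  [len(d.pre) + 14]
15. n5.ok = 15  [B.depth * 3 - 33]
16. n5.hot = 30  [B.depth + 14]
17. n2.sig = true  [S.ok == 15]
18. n2.off = "wu"  ["wu"]
19. n11.pre = "kr"  [terminal]
20. n12.fin = "zx"  ["zx"]
21. n13.cnt = 22  [len(A.fin) + 20]
22. n13.lab = false  [false]
23. n14.acc = -5  [terminal]
24. n13.depth = 0  [e.acc + B.cnt - 17]
25. n12.sig = false  [false]
26. n12.off = "zxy"  [A.fin ++ "y"]
27. n10.acc = "xkr"  ["x" ++ d.pre]
28. n10.key = "zxykr"  [A.off ++ d.pre]
29. n0.ok = 20  [a.val * 2 + 6]
30. n0.hot = 2  [a.val - 5]

true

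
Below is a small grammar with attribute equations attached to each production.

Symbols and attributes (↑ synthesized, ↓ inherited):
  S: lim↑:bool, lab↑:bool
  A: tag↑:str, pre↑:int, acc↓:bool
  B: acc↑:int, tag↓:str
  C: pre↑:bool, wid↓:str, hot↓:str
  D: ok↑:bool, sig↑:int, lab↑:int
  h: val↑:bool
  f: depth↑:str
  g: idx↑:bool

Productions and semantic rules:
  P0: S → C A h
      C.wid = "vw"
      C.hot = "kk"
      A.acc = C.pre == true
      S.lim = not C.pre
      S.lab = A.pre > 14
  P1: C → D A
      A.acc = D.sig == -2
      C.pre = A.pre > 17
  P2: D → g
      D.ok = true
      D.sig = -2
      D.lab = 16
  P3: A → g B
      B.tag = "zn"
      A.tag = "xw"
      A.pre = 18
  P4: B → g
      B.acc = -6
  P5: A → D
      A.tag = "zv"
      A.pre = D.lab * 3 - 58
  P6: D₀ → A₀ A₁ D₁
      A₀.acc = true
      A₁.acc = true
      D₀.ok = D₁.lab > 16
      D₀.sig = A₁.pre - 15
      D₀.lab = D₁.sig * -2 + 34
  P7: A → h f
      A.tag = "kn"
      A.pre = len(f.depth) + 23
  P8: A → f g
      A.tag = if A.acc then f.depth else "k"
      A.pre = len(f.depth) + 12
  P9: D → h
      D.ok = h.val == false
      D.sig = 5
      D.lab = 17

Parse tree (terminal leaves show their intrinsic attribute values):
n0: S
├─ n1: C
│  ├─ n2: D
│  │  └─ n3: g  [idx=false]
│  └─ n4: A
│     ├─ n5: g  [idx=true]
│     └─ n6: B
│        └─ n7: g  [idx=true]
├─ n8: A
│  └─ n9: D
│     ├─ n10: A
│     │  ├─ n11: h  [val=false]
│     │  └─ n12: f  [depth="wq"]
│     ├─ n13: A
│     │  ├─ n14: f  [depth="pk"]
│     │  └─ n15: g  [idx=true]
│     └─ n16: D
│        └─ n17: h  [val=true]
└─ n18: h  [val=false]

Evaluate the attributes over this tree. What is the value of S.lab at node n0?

false

1. n1.wid = "vw"  ["vw"]
2. n1.hot = "kk"  ["kk"]
3. n3.idx = false  [terminal]
4. n2.ok = true  [true]
5. n2.sig = -2  [-2]
6. n2.lab = 16  [16]
7. n4.acc = true  [D.sig == -2]
8. n5.idx = true  [terminal]
9. n6.tag = "zn"  ["zn"]
10. n7.idx = true  [terminal]
11. n6.acc = -6  [-6]
12. n4.tag = "xw"  ["xw"]
13. n4.pre = 18  [18]
14. n1.pre = true  [A.pre > 17]
15. n8.acc = true  [C.pre == true]
16. n10.acc = true  [true]
17. n11.val = false  [terminal]
18. n12.depth = "wq"  [terminal]
19. n10.tag = "kn"  ["kn"]
20. n10.pre = 25  [len(f.depth) + 23]
21. n13.acc = true  [true]
22. n14.depth = "pk"  [terminal]
23. n15.idx = true  [terminal]
24. n13.tag = "pk"  [if A.acc then f.depth else "k"]
25. n13.pre = 14  [len(f.depth) + 12]
26. n17.val = true  [terminal]
27. n16.ok = false  [h.val == false]
28. n16.sig = 5  [5]
29. n16.lab = 17  [17]
30. n9.ok = true  [D₁.lab > 16]
31. n9.sig = -1  [A₁.pre - 15]
32. n9.lab = 24  [D₁.sig * -2 + 34]
33. n8.tag = "zv"  ["zv"]
34. n8.pre = 14  [D.lab * 3 - 58]
35. n18.val = false  [terminal]
36. n0.lim = false  [not C.pre]
37. n0.lab = false  [A.pre > 14]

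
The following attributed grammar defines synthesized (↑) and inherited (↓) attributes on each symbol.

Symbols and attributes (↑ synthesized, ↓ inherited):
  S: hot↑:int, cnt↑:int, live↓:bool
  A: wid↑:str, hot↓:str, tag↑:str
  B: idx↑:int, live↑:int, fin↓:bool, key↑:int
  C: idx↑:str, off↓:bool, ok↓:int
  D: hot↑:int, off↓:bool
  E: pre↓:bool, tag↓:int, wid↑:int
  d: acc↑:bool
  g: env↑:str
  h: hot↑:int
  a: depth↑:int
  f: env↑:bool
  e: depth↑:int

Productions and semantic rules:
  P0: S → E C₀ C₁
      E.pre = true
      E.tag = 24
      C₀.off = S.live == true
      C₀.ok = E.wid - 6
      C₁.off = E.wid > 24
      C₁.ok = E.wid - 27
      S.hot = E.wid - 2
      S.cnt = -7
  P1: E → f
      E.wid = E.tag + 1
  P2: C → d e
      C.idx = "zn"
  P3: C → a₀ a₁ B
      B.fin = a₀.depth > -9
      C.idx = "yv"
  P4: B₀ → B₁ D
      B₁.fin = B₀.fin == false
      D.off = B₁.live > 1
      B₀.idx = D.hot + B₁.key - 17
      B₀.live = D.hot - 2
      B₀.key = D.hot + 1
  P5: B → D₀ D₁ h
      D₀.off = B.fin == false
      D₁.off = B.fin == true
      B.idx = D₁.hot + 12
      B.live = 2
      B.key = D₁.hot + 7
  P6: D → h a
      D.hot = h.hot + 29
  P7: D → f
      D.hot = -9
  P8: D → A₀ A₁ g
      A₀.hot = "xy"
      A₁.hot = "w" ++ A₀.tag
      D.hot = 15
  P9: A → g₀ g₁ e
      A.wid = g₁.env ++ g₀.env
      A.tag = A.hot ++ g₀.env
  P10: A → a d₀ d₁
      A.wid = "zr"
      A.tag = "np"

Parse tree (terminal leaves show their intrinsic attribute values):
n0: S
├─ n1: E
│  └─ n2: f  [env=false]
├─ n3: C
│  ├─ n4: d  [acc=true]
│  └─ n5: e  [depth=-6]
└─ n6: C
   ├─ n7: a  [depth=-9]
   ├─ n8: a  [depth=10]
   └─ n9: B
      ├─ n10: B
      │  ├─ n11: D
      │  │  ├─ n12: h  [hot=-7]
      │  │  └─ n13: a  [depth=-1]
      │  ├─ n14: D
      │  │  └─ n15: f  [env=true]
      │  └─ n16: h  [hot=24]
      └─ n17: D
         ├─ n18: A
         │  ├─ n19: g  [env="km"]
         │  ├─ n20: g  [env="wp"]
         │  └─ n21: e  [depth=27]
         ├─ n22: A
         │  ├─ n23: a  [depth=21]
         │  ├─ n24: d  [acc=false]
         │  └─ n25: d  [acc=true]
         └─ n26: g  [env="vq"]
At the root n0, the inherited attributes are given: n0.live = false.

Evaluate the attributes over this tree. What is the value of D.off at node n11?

1. n0.live = false  [given at root]
2. n1.pre = true  [true]
3. n1.tag = 24  [24]
4. n2.env = false  [terminal]
5. n1.wid = 25  [E.tag + 1]
6. n3.off = false  [S.live == true]
7. n3.ok = 19  [E.wid - 6]
8. n4.acc = true  [terminal]
9. n5.depth = -6  [terminal]
10. n3.idx = "zn"  ["zn"]
11. n6.off = true  [E.wid > 24]
12. n6.ok = -2  [E.wid - 27]
13. n7.depth = -9  [terminal]
14. n8.depth = 10  [terminal]
15. n9.fin = false  [a₀.depth > -9]
16. n10.fin = true  [B₀.fin == false]
17. n11.off = false  [B.fin == false]
18. n12.hot = -7  [terminal]
19. n13.depth = -1  [terminal]
20. n11.hot = 22  [h.hot + 29]
21. n14.off = true  [B.fin == true]
22. n15.env = true  [terminal]
23. n14.hot = -9  [-9]
24. n16.hot = 24  [terminal]
25. n10.idx = 3  [D₁.hot + 12]
26. n10.live = 2  [2]
27. n10.key = -2  [D₁.hot + 7]
28. n17.off = true  [B₁.live > 1]
29. n18.hot = "xy"  ["xy"]
30. n19.env = "km"  [terminal]
31. n20.env = "wp"  [terminal]
32. n21.depth = 27  [terminal]
33. n18.wid = "wpkm"  [g₁.env ++ g₀.env]
34. n18.tag = "xykm"  [A.hot ++ g₀.env]
35. n22.hot = "wxykm"  ["w" ++ A₀.tag]
36. n23.depth = 21  [terminal]
37. n24.acc = false  [terminal]
38. n25.acc = true  [terminal]
39. n22.wid = "zr"  ["zr"]
40. n22.tag = "np"  ["np"]
41. n26.env = "vq"  [terminal]
42. n17.hot = 15  [15]
43. n9.idx = -4  [D.hot + B₁.key - 17]
44. n9.live = 13  [D.hot - 2]
45. n9.key = 16  [D.hot + 1]
46. n6.idx = "yv"  ["yv"]
47. n0.hot = 23  [E.wid - 2]
48. n0.cnt = -7  [-7]

false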